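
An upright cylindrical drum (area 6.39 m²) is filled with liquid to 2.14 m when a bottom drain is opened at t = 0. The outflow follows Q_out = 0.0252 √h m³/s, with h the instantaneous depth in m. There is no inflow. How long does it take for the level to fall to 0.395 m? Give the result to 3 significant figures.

423 s

A dh/dt = −Q_out = −0.0252 √h.
Separate and integrate: 2(√h − √h₀) = −(0.0252/A) t.
t = 2A(√h₀ − √h)/0.0252 = 2·6.39·(√2.14 − √0.395)/0.0252
  = 12.780 × (1.4629 − 0.62849) / 0.0252 = 423.15 s.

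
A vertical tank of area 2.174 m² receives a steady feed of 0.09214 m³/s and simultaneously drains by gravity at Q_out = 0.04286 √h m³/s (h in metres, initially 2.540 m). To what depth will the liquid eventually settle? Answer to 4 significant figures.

4.622 m

Unsteady balance on liquid volume: A dh/dt = Q_in − 0.04286 √h. At steady state dh/dt = 0:
Q_in = 0.04286 √h_ss ⇒ √h_ss = 0.09214/0.04286 = 2.14979.
h_ss = 2.14979² = 4.62160 m. (Since h₀ = 2.540 m < h_ss, the level will rise toward this value.)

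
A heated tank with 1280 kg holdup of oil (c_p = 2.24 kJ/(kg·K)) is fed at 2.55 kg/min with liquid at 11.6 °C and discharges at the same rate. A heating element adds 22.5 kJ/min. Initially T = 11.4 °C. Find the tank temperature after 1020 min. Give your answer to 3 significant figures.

15.0 °C

M c_p dT/dt = ṁ c_p (T_in − T) + Q̇.
Rearrange: dT/dt = (T_ss − T)/τ with τ = M/ṁ = 501.96 min and T_ss = T_in + Q̇/(ṁ c_p) = 15.539 °C.
This is linear first-order; T(t) = T_ss + (T₀ − T_ss) e^(−t/τ).
T(1020) = 15.539 + (-4.1391)·e^(−1020/501.96) = 15.539 + (-4.1391)·0.13107 = 14.997 °C.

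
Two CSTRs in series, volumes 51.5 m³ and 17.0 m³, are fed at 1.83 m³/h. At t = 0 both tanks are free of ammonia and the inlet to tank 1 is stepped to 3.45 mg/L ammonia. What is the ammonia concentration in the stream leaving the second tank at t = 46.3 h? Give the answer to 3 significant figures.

Each tank obeys Vᵢ dCᵢ/dt = Q(Cᵢ₋₁ − Cᵢ), so τᵢ = Vᵢ/Q.
τ₁ = 51.5/1.83 = 28.142 h; τ₂ = 17.0/1.83 = 9.2896 h.
Solving the cascade with C₁(0)=C₂(0)=0 gives C₂(t) = C_in[1 − (τ₁ e^(−t/τ₁) − τ₂ e^(−t/τ₂))/(τ₁ − τ₂)].
At t = 46.3: e^(−t/τ₁) = 0.19297, e^(−t/τ₂) = 0.0068462.
C₂ = 3.45·[1 − (28.142·0.19297 − 9.2896·0.0068462)/(18.852)] = 3.45·0.71532 = 2.4678 mg/L.

2.47 mg/L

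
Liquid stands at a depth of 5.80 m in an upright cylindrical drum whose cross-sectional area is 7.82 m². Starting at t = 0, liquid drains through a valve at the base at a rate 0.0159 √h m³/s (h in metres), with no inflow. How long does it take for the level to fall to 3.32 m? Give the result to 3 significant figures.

With no inflow, A dh/dt = −0.0159 √h.
This is separable: 2 d(√h)/dt = −0.0159/A, so √h = √h₀ − (0.0159/(2A)) t.
t = 2A(√h₀ − √h)/0.0159 = 2·7.82·(√5.80 − √3.32)/0.0159
  = 15.640 × (2.4083 − 1.8221) / 0.0159 = 576.65 s.

577 s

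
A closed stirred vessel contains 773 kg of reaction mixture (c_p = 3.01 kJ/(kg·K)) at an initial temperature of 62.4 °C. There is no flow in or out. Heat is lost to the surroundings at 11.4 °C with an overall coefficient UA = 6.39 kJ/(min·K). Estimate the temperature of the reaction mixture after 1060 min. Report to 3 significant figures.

M c_p dT/dt = −UA(T − T_amb).
dT/dt = (T_ss − T)/τ with T_ss = T_amb = 11.400 °C, τ = M c_p/UA = 773·3.01/6.39 = 364.12 min.
T approaches T_ss exponentially: T(t) = T_ss + (T₀ − T_ss) e^(−t/τ).
T(1060) = 11.400 + (51.000)·0.054415 = 14.175 °C.

14.2 °C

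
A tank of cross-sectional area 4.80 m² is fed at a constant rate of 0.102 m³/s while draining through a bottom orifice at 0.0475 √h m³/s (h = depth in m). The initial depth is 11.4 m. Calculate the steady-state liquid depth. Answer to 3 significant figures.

4.61 m

Mass balance (ρ constant): A dh/dt = Q_in − 0.0475 √h. At steady state dh/dt = 0:
Q_in = 0.0475 √h_ss ⇒ √h_ss = 0.102/0.0475 = 2.1474.
h_ss = 2.1474² = 4.6112 m. (Since h₀ = 11.4 m > h_ss, the level will fall toward this value.)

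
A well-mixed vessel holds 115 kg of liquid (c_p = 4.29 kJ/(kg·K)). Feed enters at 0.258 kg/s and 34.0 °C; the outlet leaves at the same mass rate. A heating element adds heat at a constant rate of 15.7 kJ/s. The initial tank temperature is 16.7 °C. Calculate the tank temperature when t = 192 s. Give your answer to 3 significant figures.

27.7 °C

M c_p dT/dt = ṁ c_p (T_in − T) + Q̇.
Rearrange: dT/dt = (T_ss − T)/τ with τ = M/ṁ = 445.74 s and T_ss = T_in + Q̇/(ṁ c_p) = 48.185 °C.
Integrating: T(t) = T_ss + (T₀ − T_ss) e^(−t/τ).
T(192) = 48.185 + (-31.485)·e^(−192/445.74) = 48.185 + (-31.485)·0.65002 = 27.719 °C.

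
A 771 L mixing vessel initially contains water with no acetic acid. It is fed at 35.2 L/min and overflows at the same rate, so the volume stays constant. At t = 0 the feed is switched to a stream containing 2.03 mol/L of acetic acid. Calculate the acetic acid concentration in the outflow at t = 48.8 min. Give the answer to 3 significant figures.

1.81 mol/L

Transient balance on the dissolved component: V dC/dt = Q(C_in − C).
Rewrite as dC/dt + C/τ = C_in/τ, τ = V/Q = 21.903 min.
C approaches C_in exponentially: C(t) = C_in + (C₀ − C_in) e^(−t/τ).
C(48.8) = 2.03 + (0 − 2.03)·e^(−48.8/21.903) = 2.03 + (-2.0300)·0.10775 = 1.8113 mol/L.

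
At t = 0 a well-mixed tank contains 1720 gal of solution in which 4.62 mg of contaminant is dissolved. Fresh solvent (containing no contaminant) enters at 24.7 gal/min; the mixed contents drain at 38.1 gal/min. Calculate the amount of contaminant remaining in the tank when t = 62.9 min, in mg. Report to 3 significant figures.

Total volume: dV/dt = Q_in − Q_out = -13.400 gal/min, so V(t) = 1720 − 13.400 t and V(62.9) = 877.14 gal.
Solute balance: dm/dt = 0 − Q_out C = −Q_out m/V(t).
Separate: dm/m = −Q_out dt/V(t) ⇒ ln(m/m₀) = −(Q_out/(Q_in−Q_out)) ln(V/V₀).
m = m₀ (V₀/V)^(Q_out/(Q_in−Q_out)) = 4.62 × (1720/877.14)^(-2.8433) = 0.68092 mg.

0.681 mg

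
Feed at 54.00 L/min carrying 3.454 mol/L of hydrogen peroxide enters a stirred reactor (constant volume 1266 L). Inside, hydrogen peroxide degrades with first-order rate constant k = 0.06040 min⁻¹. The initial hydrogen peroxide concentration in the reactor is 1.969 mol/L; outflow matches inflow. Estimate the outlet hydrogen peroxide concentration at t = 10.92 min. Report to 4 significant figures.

1.605 mol/L

V dC/dt = Q(C_in − C) − k V C.
This is linear with rate a = Q/V + k = 0.103054 min⁻¹.
C_ss = Q C_in/(Q + kV) = 1.42961 mol/L; C(t) = C_ss + (C₀ − C_ss) e^(−a t).
C(10.92) = 1.42961 + (0.539391)·e^(−0.103054·10.92) = 1.42961 + (0.539391)·0.324539 = 1.60466 mol/L.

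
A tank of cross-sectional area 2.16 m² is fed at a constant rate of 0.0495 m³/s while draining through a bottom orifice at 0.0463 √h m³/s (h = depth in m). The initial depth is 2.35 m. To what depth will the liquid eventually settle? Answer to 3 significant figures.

1.14 m

A dh/dt = Q_in − 0.0463 √h. Steady state requires inflow = outflow:
Q_in = 0.0463 √h_ss ⇒ √h_ss = 0.0495/0.0463 = 1.0691.
h_ss = 1.0691² = 1.1430 m. (Since h₀ = 2.35 m > h_ss, the level will fall toward this value.)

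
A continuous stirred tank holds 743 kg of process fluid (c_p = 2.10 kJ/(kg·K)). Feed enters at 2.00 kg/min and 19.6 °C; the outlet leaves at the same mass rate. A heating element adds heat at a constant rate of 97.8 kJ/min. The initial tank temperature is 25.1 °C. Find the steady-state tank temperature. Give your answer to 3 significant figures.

Energy balance: M c_p dT/dt = ṁ c_p (T_in − T) + 97.8.
At steady state dT/dt = 0 ⇒ T_ss = T_in + Q̇/(ṁ c_p) = 19.6 + 97.8/(2.00·2.10) = 42.886 °C.

42.9 °C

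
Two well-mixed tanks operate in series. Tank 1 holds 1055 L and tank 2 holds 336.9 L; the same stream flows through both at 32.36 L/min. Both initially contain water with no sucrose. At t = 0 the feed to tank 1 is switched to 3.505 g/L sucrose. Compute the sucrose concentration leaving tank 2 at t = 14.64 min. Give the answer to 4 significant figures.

0.6215 g/L

Species balance on tank i: dCᵢ/dt = (Cᵢ₋₁ − Cᵢ)/τᵢ with τᵢ = Vᵢ/Q.
τ₁ = 1055/32.36 = 32.6020 min; τ₂ = 336.9/32.36 = 10.4110 min.
Tank 1: C₁ = C_in(1 − e^(−t/τ₁)). Tank 2 (τ₁ ≠ τ₂): C₂ = C_in[1 − (τ₁ e^(−t/τ₁) − τ₂ e^(−t/τ₂))/(τ₁ − τ₂)].
At t = 14.64: e^(−t/τ₁) = 0.638233, e^(−t/τ₂) = 0.245072.
C₂ = 3.505·[1 − (32.6020·0.638233 − 10.4110·0.245072)/(22.1910)] = 3.505·0.177314 = 0.621486 g/L.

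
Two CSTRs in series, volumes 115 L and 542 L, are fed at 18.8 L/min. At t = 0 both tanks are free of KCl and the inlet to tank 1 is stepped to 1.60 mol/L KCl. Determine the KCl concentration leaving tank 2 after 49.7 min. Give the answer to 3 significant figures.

1.24 mol/L

Time constants: τᵢ = Vᵢ/Q for each well-mixed tank.
τ₁ = 115/18.8 = 6.1170 min; τ₂ = 542/18.8 = 28.830 min.
Tank 1: C₁ = C_in(1 − e^(−t/τ₁)). Tank 2 (τ₁ ≠ τ₂): C₂ = C_in[1 − (τ₁ e^(−t/τ₁) − τ₂ e^(−t/τ₂))/(τ₁ − τ₂)].
At t = 49.7: e^(−t/τ₁) = 0.00029608, e^(−t/τ₂) = 0.17837.
C₂ = 1.60·[1 − (6.1170·0.00029608 − 28.830·0.17837)/(-22.713)] = 1.60·0.77367 = 1.2379 mol/L.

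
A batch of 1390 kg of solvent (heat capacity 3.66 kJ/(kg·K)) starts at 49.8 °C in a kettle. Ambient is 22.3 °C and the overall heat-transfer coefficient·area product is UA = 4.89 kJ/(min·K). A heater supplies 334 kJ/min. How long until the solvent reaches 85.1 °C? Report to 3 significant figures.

2080 min

Lumped-capacitance energy balance: M c_p dT/dt = UA(T_amb − T) + Q̇.
τ = M c_p/UA = 1040.4 min; T_ss = T_amb + Q̇/UA = 22.3 + 334/4.89 = 90.603 °C.
T(t) = T_ss + (T₀ − T_ss)e^(−t/τ); set T = 85.1:
t = −τ ln[(T − T_ss)/(T₀ − T_ss)] = −1040.4 · ln(0.13486) = 2084.4 min.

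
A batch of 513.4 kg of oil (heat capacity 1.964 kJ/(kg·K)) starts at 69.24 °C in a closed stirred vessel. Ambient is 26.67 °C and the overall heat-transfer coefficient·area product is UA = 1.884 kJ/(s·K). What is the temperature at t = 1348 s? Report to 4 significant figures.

Unsteady energy balance on the tank contents: M c_p dT/dt = −UA(T − T_amb).
dT/dt = (T_ss − T)/τ with T_ss = T_amb = 26.6700 °C, τ = M c_p/UA = 513.4·1.964/1.884 = 535.200 s.
Integrating: T(t) = T_ss + (T₀ − T_ss) e^(−t/τ).
T(1348) = 26.6700 + (42.5700)·0.0805657 = 30.0997 °C.

30.10 °C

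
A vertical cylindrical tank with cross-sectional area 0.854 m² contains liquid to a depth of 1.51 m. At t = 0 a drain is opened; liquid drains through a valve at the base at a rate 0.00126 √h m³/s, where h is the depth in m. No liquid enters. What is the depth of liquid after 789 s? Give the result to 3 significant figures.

With no inflow, A dh/dt = −0.00126 √h.
∫ h^(−1/2) dh = −(0.00126/A) ∫ dt, giving 2√h = 2√h₀ − (0.00126/A) t.
√h = √1.51 − 0.00126·789/(2·0.854) = 1.2288 − 0.58205 = 0.64677.
h = 0.64677² = 0.41831 m.

0.418 m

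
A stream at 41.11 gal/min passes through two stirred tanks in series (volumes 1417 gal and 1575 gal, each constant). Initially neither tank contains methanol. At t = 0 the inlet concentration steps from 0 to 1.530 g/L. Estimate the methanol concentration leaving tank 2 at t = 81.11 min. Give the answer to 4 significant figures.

Each tank obeys Vᵢ dCᵢ/dt = Q(Cᵢ₋₁ − Cᵢ), so τᵢ = Vᵢ/Q.
τ₁ = 1417/41.11 = 34.4685 min; τ₂ = 1575/41.11 = 38.3118 min.
Tank 1: C₁ = C_in(1 − e^(−t/τ₁)). Tank 2 (τ₁ ≠ τ₂): C₂ = C_in[1 − (τ₁ e^(−t/τ₁) − τ₂ e^(−t/τ₂))/(τ₁ − τ₂)].
At t = 81.11: e^(−t/τ₁) = 0.0950680, e^(−t/τ₂) = 0.120380.
C₂ = 1.530·[1 − (34.4685·0.0950680 − 38.3118·0.120380)/(-3.84335)] = 1.530·0.652610 = 0.998494 g/L.

0.9985 g/L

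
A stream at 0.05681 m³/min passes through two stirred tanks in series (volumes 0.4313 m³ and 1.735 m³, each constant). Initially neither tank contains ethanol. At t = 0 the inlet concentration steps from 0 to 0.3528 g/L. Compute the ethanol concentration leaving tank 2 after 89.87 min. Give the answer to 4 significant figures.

0.3280 g/L

Time constants: τᵢ = Vᵢ/Q for each well-mixed tank.
τ₁ = 0.4313/0.05681 = 7.59197 min; τ₂ = 1.735/0.05681 = 30.5404 min.
Solving the cascade with C₁(0)=C₂(0)=0 gives C₂(t) = C_in[1 − (τ₁ e^(−t/τ₁) − τ₂ e^(−t/τ₂))/(τ₁ − τ₂)].
At t = 89.87: e^(−t/τ₁) = 7.22833e-06, e^(−t/τ₂) = 0.0527253.
C₂ = 0.3528·[1 − (7.59197·7.22833e-06 − 30.5404·0.0527253)/(-22.9484)] = 0.3528·0.929834 = 0.328045 g/L.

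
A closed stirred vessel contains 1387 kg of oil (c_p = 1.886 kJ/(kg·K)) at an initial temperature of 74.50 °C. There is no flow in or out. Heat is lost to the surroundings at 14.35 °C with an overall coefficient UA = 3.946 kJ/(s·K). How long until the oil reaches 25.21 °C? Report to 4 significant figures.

1135 s

M c_p dT/dt = −UA(T − T_amb).
τ = M c_p/UA = 662.920 s; T_ss = T_amb = 14.3500 °C.
T(t) = T_ss + (T₀ − T_ss)e^(−t/τ); set T = 25.21:
t = −τ ln[(T − T_ss)/(T₀ − T_ss)] = −662.920 · ln(0.180549) = 1134.76 s.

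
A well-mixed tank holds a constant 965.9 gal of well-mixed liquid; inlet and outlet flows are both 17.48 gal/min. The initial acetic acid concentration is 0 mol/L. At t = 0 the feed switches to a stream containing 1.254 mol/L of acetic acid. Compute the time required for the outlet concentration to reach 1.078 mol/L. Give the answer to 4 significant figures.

Unsteady species balance (constant V, well mixed): V dC/dt = Q(C_in − C), so τ = V/Q = 55.2574 min.
C(t) = C_in + (C₀ − C_in) e^(−t/τ). Set C = 1.078 and solve for t:
e^(−t/τ) = (C − C_in)/(C₀ − C_in) = (1.078 − 1.254)/(0 − 1.254) = 0.140351
t = −τ ln(…) = 55.2574 × 1.96361 = 108.504 min.

108.5 min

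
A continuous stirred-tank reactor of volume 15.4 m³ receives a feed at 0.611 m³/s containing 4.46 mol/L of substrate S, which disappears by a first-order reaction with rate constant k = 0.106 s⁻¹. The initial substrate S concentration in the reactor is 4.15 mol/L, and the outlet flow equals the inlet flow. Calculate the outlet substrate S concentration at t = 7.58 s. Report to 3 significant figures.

Accumulation = in − out − consumed: V dC/dt = Q C_in − Q C − k V C.
This is linear with rate a = Q/V + k = 0.14568 s⁻¹.
C_ss = Q C_in/(Q + kV) = 1.2147 mol/L; C(t) = C_ss + (C₀ − C_ss) e^(−a t).
C(7.58) = 1.2147 + (2.9353)·e^(−0.14568·7.58) = 1.2147 + (2.9353)·0.33147 = 2.1877 mol/L.

2.19 mol/L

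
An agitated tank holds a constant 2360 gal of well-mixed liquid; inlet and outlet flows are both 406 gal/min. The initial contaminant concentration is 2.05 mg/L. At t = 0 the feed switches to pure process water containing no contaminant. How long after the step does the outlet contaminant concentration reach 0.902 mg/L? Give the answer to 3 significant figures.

4.77 min

Mass balance on the solute (V constant): V dC/dt = Q(C_in − C), so τ = V/Q = 5.8128 min.
C(t) = C_in + (C₀ − C_in) e^(−t/τ). Set C = 0.902 and solve for t:
e^(−t/τ) = (C − C_in)/(C₀ − C_in) = (0.902 − 0)/(2.05 − 0) = 0.44000
t = −τ ln(…) = 5.8128 × 0.82098 = 4.7722 min.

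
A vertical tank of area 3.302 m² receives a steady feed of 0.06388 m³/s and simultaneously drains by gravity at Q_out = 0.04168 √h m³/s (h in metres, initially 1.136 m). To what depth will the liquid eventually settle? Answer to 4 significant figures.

2.349 m

A dh/dt = Q_in − 0.04168 √h. Steady state requires inflow = outflow:
Q_in = 0.04168 √h_ss ⇒ √h_ss = 0.06388/0.04168 = 1.53263.
h_ss = 1.53263² = 2.34895 m. (Since h₀ = 1.136 m < h_ss, the level will rise toward this value.)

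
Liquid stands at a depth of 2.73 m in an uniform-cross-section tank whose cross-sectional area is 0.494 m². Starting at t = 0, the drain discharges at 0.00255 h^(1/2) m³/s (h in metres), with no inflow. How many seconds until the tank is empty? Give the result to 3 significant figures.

Mass balance (ρ constant): A dh/dt = −0.00255 √h.
∫ h^(−1/2) dh = −(0.00255/A) ∫ dt, giving 2√h = 2√h₀ − (0.00255/A) t.
Tank is empty when √h = 0: t_empty = 2A√h₀/0.00255.
t_empty = 2·0.494·√2.73/0.00255 = 0.98800·1.6523/0.00255 = 640.17 s.

640 s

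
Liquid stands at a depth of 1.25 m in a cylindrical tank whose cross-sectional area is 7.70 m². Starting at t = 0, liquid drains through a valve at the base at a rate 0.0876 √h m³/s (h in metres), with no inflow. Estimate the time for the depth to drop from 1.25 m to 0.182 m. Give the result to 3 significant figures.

122 s

With no inflow, A dh/dt = −0.0876 √h.
Separate and integrate: 2(√h − √h₀) = −(0.0876/A) t.
t = 2A(√h₀ − √h)/0.0876 = 2·7.70·(√1.25 − √0.182)/0.0876
  = 15.400 × (1.1180 − 0.42661) / 0.0876 = 121.55 s.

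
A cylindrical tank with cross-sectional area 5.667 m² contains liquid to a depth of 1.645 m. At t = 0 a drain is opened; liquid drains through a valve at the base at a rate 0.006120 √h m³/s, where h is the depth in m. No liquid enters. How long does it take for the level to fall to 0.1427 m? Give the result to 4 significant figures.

With no inflow, A dh/dt = −0.006120 √h.
This is separable: 2 d(√h)/dt = −0.006120/A, so √h = √h₀ − (0.006120/(2A)) t.
t = 2A(√h₀ − √h)/0.006120 = 2·5.667·(√1.645 − √0.1427)/0.006120
  = 11.3340 × (1.28258 − 0.377757) / 0.006120 = 1675.69 s.

1676 s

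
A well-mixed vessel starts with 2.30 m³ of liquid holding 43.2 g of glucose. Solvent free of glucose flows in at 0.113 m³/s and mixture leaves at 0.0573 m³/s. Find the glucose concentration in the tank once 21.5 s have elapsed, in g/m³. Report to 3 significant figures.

8.03 g/m³

Let m(t) be the amount of glucose. Volume: V(t) = V₀ + (Q_in − Q_out) t = 2.30 + 0.055700 t; V(21.5) = 3.4975 m³.
Species balance (pure solvent in): dm/dt = −Q_out · m/V(t).
Separate: dm/m = −Q_out dt/V(t) ⇒ ln(m/m₀) = −(Q_out/(Q_in−Q_out)) ln(V/V₀).
m = m₀ (V₀/V)^(Q_out/(Q_in−Q_out)) = 43.2 × (2.30/3.4975)^(1.0287) = 28.068 g.
C = m/V = 28.068/3.4975 = 8.0252 g/m³.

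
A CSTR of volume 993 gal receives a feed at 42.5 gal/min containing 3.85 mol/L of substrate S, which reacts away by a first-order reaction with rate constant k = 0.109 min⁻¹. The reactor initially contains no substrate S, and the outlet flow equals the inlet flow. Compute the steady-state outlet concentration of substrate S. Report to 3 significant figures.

Species balance: V dC/dt = Q C_in − Q C − k V C.
Steady state (dC/dt = 0): C_ss = Q C_in/(Q + kV) = C_in/(1 + kV/Q).
C_ss = 42.5·3.85/(42.5 + 0.109·993) = 163.62/150.74 = 1.0855 mol/L.

1.09 mol/L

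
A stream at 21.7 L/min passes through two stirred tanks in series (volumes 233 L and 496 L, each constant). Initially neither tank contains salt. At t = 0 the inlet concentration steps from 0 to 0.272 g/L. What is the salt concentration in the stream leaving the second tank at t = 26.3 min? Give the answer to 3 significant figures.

0.130 g/L

Time constants: τᵢ = Vᵢ/Q for each well-mixed tank.
τ₁ = 233/21.7 = 10.737 min; τ₂ = 496/21.7 = 22.857 min.
Solving the cascade with C₁(0)=C₂(0)=0 gives C₂(t) = C_in[1 − (τ₁ e^(−t/τ₁) − τ₂ e^(−t/τ₂))/(τ₁ − τ₂)].
At t = 26.3: e^(−t/τ₁) = 0.086345, e^(−t/τ₂) = 0.31644.
C₂ = 0.272·[1 − (10.737·0.086345 − 22.857·0.31644)/(-12.120)] = 0.272·0.47971 = 0.13048 g/L.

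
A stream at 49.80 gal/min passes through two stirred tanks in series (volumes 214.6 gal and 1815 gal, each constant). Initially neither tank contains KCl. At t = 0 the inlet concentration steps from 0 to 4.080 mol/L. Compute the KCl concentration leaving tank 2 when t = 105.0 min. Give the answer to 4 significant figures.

3.821 mol/L

Time constants: τᵢ = Vᵢ/Q for each well-mixed tank.
τ₁ = 214.6/49.80 = 4.30924 min; τ₂ = 1815/49.80 = 36.4458 min.
Solving the cascade with C₁(0)=C₂(0)=0 gives C₂(t) = C_in[1 − (τ₁ e^(−t/τ₁) − τ₂ e^(−t/τ₂))/(τ₁ − τ₂)].
At t = 105.0: e^(−t/τ₁) = 2.61738e-11, e^(−t/τ₂) = 0.0560791.
C₂ = 4.080·[1 − (4.30924·2.61738e-11 − 36.4458·0.0560791)/(-32.1365)] = 4.080·0.936401 = 3.82052 mol/L.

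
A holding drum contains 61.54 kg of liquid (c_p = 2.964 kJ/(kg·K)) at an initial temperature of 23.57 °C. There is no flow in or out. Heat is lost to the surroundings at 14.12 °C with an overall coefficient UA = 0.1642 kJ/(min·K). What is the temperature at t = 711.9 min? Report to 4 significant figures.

19.10 °C

Lumped-capacitance energy balance: M c_p dT/dt = UA(T_amb − T).
dT/dt = (T_ss − T)/τ with T_ss = T_amb = 14.1200 °C, τ = M c_p/UA = 61.54·2.964/0.1642 = 1110.87 min.
Solution: T(t) = T_ss + (T₀ − T_ss) e^(−t/τ).
T(711.9) = 14.1200 + (9.45000)·0.526844 = 19.0987 °C.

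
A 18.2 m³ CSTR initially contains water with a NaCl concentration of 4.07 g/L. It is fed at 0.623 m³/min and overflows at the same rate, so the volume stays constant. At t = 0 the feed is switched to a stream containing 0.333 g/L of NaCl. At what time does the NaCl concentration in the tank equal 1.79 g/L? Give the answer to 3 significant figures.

Species balance: V dC/dt = Q(C_in − C) ⇒ τ = V/Q = 29.213 min.
C(t) = C_in + (C₀ − C_in) e^(−t/τ). Set C = 1.79 and solve for t:
e^(−t/τ) = (C − C_in)/(C₀ − C_in) = (1.79 − 0.333)/(4.07 − 0.333) = 0.38988
t = −τ ln(…) = 29.213 × 0.94190 = 27.516 min.

27.5 min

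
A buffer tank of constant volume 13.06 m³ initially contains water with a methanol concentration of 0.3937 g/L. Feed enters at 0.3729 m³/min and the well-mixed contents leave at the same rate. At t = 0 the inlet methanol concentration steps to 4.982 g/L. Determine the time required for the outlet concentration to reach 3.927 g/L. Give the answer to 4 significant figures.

51.48 min

Species balance: V dC/dt = Q(C_in − C) ⇒ τ = V/Q = 35.0228 min.
C(t) = C_in + (C₀ − C_in) e^(−t/τ). Set C = 3.927 and solve for t:
e^(−t/τ) = (C − C_in)/(C₀ − C_in) = (3.927 − 4.982)/(0.3937 − 4.982) = 0.229933
t = −τ ln(…) = 35.0228 × 1.46997 = 51.4824 min.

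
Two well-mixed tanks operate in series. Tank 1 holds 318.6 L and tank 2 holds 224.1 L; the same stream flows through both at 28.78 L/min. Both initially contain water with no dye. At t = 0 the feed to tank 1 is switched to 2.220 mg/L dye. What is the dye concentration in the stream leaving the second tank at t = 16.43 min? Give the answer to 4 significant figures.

Species balance on tank i: dCᵢ/dt = (Cᵢ₋₁ − Cᵢ)/τᵢ with τᵢ = Vᵢ/Q.
τ₁ = 318.6/28.78 = 11.0702 min; τ₂ = 224.1/28.78 = 7.78666 min.
Tank 1: C₁ = C_in(1 − e^(−t/τ₁)). Tank 2 (τ₁ ≠ τ₂): C₂ = C_in[1 − (τ₁ e^(−t/τ₁) − τ₂ e^(−t/τ₂))/(τ₁ − τ₂)].
At t = 16.43: e^(−t/τ₁) = 0.226691, e^(−t/τ₂) = 0.121236.
C₂ = 2.220·[1 − (11.0702·0.226691 − 7.78666·0.121236)/(3.28353)] = 2.220·0.523228 = 1.16157 mg/L.

1.162 mg/L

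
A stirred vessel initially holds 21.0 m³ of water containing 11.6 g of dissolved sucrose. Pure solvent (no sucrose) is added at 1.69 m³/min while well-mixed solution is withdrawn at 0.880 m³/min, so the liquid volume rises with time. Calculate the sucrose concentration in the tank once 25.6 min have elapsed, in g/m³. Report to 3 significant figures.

Let m(t) be the amount of sucrose. Volume: V(t) = V₀ + (Q_in − Q_out) t = 21.0 + 0.81000 t; V(25.6) = 41.736 m³.
Species balance (pure solvent in): dm/dt = −Q_out · m/V(t).
Separate: dm/m = −Q_out dt/V(t) ⇒ ln(m/m₀) = −(Q_out/(Q_in−Q_out)) ln(V/V₀).
m = m₀ (V₀/V)^(Q_out/(Q_in−Q_out)) = 11.6 × (21.0/41.736)^(1.0864) = 5.5003 g.
C = m/V = 5.5003/41.736 = 0.13179 g/m³.

0.132 g/m³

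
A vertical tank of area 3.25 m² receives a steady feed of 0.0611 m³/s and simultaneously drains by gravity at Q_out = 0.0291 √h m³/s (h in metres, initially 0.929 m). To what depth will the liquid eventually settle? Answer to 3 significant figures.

4.41 m

Level balance: A dh/dt = 0.0611 − 0.0291 √h. Setting dh/dt = 0:
Q_in = 0.0291 √h_ss ⇒ √h_ss = 0.0611/0.0291 = 2.0997.
h_ss = 2.0997² = 4.4086 m. (Since h₀ = 0.929 m < h_ss, the level will rise toward this value.)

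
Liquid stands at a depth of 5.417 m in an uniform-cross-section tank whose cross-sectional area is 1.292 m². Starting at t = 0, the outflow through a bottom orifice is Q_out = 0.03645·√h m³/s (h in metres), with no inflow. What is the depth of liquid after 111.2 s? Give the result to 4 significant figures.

With no inflow, A dh/dt = −0.03645 √h.
This is separable: 2 d(√h)/dt = −0.03645/A, so √h = √h₀ − (0.03645/(2A)) t.
√h = √5.417 − 0.03645·111.2/(2·1.292) = 2.32744 − 1.56859 = 0.758854.
h = 0.758854² = 0.575859 m.

0.5759 m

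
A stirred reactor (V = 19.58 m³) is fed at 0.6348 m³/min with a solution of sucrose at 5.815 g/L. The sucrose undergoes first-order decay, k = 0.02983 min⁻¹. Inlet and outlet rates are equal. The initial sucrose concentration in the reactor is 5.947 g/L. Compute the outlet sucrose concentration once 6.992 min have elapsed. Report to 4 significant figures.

V dC/dt = Q(C_in − C) − k V C.
dC/dt = (Q/V) C_in − (Q/V + k) C; effective rate a = Q/V + k = 0.0324208 + 0.02983 = 0.0622508 min⁻¹.
C_ss = Q C_in/(Q + kV) = 3.02851 g/L; C(t) = C_ss + (C₀ − C_ss) e^(−a t).
C(6.992) = 3.02851 + (2.91849)·e^(−0.0622508·6.992) = 3.02851 + (2.91849)·0.647098 = 4.91706 g/L.

4.917 g/L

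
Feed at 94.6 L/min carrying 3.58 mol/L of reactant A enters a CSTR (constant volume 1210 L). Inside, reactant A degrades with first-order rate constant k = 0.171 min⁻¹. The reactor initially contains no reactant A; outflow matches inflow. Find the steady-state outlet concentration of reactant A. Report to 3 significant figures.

1.12 mol/L

Species balance: V dC/dt = Q C_in − Q C − k V C.
At steady state: 0 = Q C_in − (Q + kV) C_ss, so C_ss = Q C_in/(Q + kV).
C_ss = 94.6·3.58/(94.6 + 0.171·1210) = 338.67/301.51 = 1.1232 mol/L.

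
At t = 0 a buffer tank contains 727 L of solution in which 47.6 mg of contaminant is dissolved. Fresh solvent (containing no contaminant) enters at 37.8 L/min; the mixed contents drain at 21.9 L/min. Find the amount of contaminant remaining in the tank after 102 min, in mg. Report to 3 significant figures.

Let m(t) be the amount of contaminant. Volume: V(t) = V₀ + (Q_in − Q_out) t = 727 + 15.900 t; V(102) = 2348.8 L.
Species balance (pure solvent in): dm/dt = −Q_out · m/V(t).
dm/m = −Q_out dt/(V₀ + 15.900 t); integrating gives ln(m/m₀) = −(Q_out/(Q_in−Q_out)) ln(V/V₀).
m = m₀ (V₀/V)^(Q_out/(Q_in−Q_out)) = 47.6 × (727/2348.8)^(1.3774) = 9.4646 mg.

9.46 mg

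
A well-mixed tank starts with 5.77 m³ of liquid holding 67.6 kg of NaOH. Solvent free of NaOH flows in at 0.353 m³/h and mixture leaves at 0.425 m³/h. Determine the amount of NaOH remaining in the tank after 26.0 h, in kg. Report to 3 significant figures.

6.68 kg

Let m(t) be the amount of NaOH. Volume: V(t) = V₀ + (Q_in − Q_out) t = 5.77 − 0.072000 t; V(26.0) = 3.8980 m³.
Solute balance: dm/dt = 0 − Q_out C = −Q_out m/V(t).
Separate: dm/m = −Q_out dt/V(t) ⇒ ln(m/m₀) = −(Q_out/(Q_in−Q_out)) ln(V/V₀).
m = m₀ (V₀/V)^(Q_out/(Q_in−Q_out)) = 67.6 × (5.77/3.8980)^(-5.9028) = 6.6758 kg.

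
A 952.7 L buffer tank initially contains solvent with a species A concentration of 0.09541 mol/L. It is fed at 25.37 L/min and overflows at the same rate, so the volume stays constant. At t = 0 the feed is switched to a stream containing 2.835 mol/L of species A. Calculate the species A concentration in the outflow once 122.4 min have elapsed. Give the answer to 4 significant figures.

2.730 mol/L

Transient balance on the dissolved component: V dC/dt = Q(C_in − C).
Rewrite as dC/dt + C/τ = C_in/τ, τ = V/Q = 37.5522 min.
Integrating: C(t) = C_in + (C₀ − C_in) e^(−t/τ).
C(122.4) = 2.835 + (0.09541 − 2.835)·e^(−122.4/37.5522) = 2.835 + (-2.73959)·0.0384091 = 2.72977 mol/L.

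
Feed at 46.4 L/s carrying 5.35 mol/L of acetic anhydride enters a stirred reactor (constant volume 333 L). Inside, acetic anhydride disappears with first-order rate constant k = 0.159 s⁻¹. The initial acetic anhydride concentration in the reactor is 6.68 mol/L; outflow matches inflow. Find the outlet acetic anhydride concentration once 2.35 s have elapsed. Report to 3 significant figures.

4.57 mol/L

V dC/dt = Q(C_in − C) − k V C.
This is linear with rate a = Q/V + k = 0.29834 s⁻¹.
C_ss = Q C_in/(Q + kV) = 2.4987 mol/L; C(t) = C_ss + (C₀ − C_ss) e^(−a t).
C(2.35) = 2.4987 + (4.1813)·e^(−0.29834·2.35) = 2.4987 + (4.1813)·0.49604 = 4.5728 mol/L.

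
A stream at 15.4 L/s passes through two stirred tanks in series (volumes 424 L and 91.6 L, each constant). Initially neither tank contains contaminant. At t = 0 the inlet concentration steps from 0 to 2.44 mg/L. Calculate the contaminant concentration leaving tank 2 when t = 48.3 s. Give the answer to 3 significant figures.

1.90 mg/L

Species balance on tank i: dCᵢ/dt = (Cᵢ₋₁ − Cᵢ)/τᵢ with τᵢ = Vᵢ/Q.
τ₁ = 424/15.4 = 27.532 s; τ₂ = 91.6/15.4 = 5.9481 s.
Solving the cascade with C₁(0)=C₂(0)=0 gives C₂(t) = C_in[1 − (τ₁ e^(−t/τ₁) − τ₂ e^(−t/τ₂))/(τ₁ − τ₂)].
At t = 48.3: e^(−t/τ₁) = 0.17303, e^(−t/τ₂) = 0.00029744.
C₂ = 2.44·[1 − (27.532·0.17303 − 5.9481·0.00029744)/(21.584)] = 2.44·0.77937 = 1.9017 mg/L.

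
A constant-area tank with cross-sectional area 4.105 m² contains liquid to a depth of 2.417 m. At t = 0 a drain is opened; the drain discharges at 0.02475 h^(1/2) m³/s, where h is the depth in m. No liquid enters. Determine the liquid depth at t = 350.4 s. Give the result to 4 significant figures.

0.2484 m

With no inflow, A dh/dt = −0.02475 √h.
This is separable: 2 d(√h)/dt = −0.02475/A, so √h = √h₀ − (0.02475/(2A)) t.
√h = √2.417 − 0.02475·350.4/(2·4.105) = 1.55467 − 1.05632 = 0.498349.
h = 0.498349² = 0.248352 m.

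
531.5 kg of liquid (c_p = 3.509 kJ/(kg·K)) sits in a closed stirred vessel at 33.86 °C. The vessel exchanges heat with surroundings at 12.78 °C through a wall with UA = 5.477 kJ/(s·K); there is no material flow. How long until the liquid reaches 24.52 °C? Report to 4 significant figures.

Energy balance: M c_p dT/dt = −UA(T − T_amb).
τ = M c_p/UA = 340.521 s; T_ss = T_amb = 12.7800 °C.
T(t) = T_ss + (T₀ − T_ss)e^(−t/τ); set T = 24.52:
t = −τ ln[(T − T_ss)/(T₀ − T_ss)] = −340.521 · ln(0.556926) = 199.315 s.

199.3 s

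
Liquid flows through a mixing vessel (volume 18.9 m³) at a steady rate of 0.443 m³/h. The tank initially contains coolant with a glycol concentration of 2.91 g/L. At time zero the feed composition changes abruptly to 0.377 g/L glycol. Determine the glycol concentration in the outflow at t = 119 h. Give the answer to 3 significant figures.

0.533 g/L

Species balance on the tank: V dC/dt = Q(C_in − C).
Time constant τ = V/Q = 18.9/0.443 = 42.664 h.
Integrating: C(t) = C_in + (C₀ − C_in) e^(−t/τ).
C(119) = 0.377 + (2.91 − 0.377)·e^(−119/42.664) = 0.377 + (2.5330)·0.061467 = 0.53270 g/L.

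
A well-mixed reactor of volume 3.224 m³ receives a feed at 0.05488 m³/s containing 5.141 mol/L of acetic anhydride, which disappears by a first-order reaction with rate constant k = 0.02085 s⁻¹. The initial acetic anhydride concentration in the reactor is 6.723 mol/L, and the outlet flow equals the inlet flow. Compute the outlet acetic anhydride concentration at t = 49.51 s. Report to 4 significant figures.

2.987 mol/L

Species balance: V dC/dt = Q C_in − Q C − k V C.
This is linear with rate a = Q/V + k = 0.0378723 s⁻¹.
C_ss = Q C_in/(Q + kV) = 2.31071 mol/L; C(t) = C_ss + (C₀ − C_ss) e^(−a t).
C(49.51) = 2.31071 + (4.41229)·e^(−0.0378723·49.51) = 2.31071 + (4.41229)·0.153346 = 2.98731 mol/L.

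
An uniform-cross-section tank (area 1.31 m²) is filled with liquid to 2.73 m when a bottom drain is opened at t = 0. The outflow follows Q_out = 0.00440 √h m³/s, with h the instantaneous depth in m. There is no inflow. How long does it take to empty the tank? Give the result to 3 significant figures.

984 s

With no inflow, A dh/dt = −0.00440 √h.
Separate and integrate: 2(√h − √h₀) = −(0.00440/A) t.
Set h = 0: 2√h₀ = (0.00440/A) t_empty ⇒ t_empty = 2A√h₀/0.00440.
t_empty = 2·1.31·√2.73/0.00440 = 2.6200·1.6523/0.00440 = 983.85 s.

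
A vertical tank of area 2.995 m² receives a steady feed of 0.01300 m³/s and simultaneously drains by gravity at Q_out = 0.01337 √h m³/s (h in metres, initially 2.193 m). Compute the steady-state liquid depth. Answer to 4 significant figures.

0.9454 m

Mass balance (ρ constant): A dh/dt = Q_in − 0.01337 √h. At steady state dh/dt = 0:
Q_in = 0.01337 √h_ss ⇒ √h_ss = 0.01300/0.01337 = 0.972326.
h_ss = 0.972326² = 0.945418 m. (Since h₀ = 2.193 m > h_ss, the level will fall toward this value.)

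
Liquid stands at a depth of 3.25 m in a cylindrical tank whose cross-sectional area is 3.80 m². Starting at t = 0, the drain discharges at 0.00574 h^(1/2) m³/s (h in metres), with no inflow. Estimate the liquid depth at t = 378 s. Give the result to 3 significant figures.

With no inflow, A dh/dt = −0.00574 √h.
∫ h^(−1/2) dh = −(0.00574/A) ∫ dt, giving 2√h = 2√h₀ − (0.00574/A) t.
√h = √3.25 − 0.00574·378/(2·3.80) = 1.8028 − 0.28549 = 1.5173.
h = 1.5173² = 2.3022 m.

2.30 m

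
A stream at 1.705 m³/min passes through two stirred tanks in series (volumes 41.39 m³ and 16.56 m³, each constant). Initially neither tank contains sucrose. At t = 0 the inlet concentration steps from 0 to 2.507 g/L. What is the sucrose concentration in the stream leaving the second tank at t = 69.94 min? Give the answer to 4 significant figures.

Time constants: τᵢ = Vᵢ/Q for each well-mixed tank.
τ₁ = 41.39/1.705 = 24.2757 min; τ₂ = 16.56/1.705 = 9.71261 min.
Tank 1: C₁ = C_in(1 − e^(−t/τ₁)). Tank 2 (τ₁ ≠ τ₂): C₂ = C_in[1 − (τ₁ e^(−t/τ₁) − τ₂ e^(−t/τ₂))/(τ₁ − τ₂)].
At t = 69.94: e^(−t/τ₁) = 0.0560744, e^(−t/τ₂) = 0.000745878.
C₂ = 2.507·[1 − (24.2757·0.0560744 − 9.71261·0.000745878)/(14.5630)] = 2.507·0.907025 = 2.27391 g/L.

2.274 g/L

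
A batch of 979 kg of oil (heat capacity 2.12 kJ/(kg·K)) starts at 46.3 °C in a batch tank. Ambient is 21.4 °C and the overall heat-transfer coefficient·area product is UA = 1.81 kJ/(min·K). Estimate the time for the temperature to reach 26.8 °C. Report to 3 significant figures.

Energy balance: M c_p dT/dt = −UA(T − T_amb).
τ = M c_p/UA = 1146.7 min; T_ss = T_amb = 21.400 °C.
T(t) = T_ss + (T₀ − T_ss)e^(−t/τ); set T = 26.8:
t = −τ ln[(T − T_ss)/(T₀ − T_ss)] = −1146.7 · ln(0.21687) = 1752.7 min.

1750 min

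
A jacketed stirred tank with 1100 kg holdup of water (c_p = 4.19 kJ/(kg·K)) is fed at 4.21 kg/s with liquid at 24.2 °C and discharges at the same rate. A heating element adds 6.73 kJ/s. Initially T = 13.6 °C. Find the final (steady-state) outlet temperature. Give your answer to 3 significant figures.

Heat balance on the well-mixed liquid: M c_p dT/dt = ṁ c_p (T_in − T) + 6.73.
At steady state dT/dt = 0 ⇒ T_ss = T_in + Q̇/(ṁ c_p) = 24.2 + 6.73/(4.21·4.19) = 24.582 °C.

24.6 °C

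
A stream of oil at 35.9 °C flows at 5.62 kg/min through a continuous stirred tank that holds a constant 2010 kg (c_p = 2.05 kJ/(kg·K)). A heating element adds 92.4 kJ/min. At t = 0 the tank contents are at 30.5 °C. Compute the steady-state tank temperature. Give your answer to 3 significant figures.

43.9 °C

M c_p dT/dt = ṁ c_p (T_in − T) + Q̇.
At steady state dT/dt = 0 ⇒ T_ss = T_in + Q̇/(ṁ c_p) = 35.9 + 92.4/(5.62·2.05) = 43.920 °C.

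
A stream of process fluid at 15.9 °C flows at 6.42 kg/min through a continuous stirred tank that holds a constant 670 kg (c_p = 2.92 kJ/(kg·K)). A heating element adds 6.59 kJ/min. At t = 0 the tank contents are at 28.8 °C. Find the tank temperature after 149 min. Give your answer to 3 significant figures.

First-law balance (no shaft work): M c_p dT/dt = ṁ c_p (T_in − T) + 6.59.
τ = M/ṁ = 104.36 min; T_ss = T_in + Q̇/(ṁ c_p) = 15.9 + 6.59/(6.42·2.92) = 16.252 °C.
Solution: T(t) = T_ss + (T₀ − T_ss) e^(−t/τ).
T(149) = 16.252 + (12.548)·e^(−149/104.36) = 16.252 + (12.548)·0.23985 = 19.261 °C.

19.3 °C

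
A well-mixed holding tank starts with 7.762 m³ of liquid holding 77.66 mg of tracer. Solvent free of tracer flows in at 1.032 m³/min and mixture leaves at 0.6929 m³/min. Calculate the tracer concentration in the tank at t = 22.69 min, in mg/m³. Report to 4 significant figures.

1.230 mg/m³

Total volume: dV/dt = Q_in − Q_out = 0.339100 m³/min, so V(t) = 7.762 + 0.339100 t and V(22.69) = 15.4562 m³.
Solute balance: dm/dt = 0 − Q_out C = −Q_out m/V(t).
Separate: dm/m = −Q_out dt/V(t) ⇒ ln(m/m₀) = −(Q_out/(Q_in−Q_out)) ln(V/V₀).
m = m₀ (V₀/V)^(Q_out/(Q_in−Q_out)) = 77.66 × (7.762/15.4562)^(2.04335) = 19.0096 mg.
C = m/V = 19.0096/15.4562 = 1.22990 mg/m³.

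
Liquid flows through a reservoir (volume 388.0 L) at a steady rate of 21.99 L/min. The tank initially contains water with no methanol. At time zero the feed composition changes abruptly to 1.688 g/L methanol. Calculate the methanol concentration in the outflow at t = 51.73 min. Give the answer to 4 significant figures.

Mass balance on the solute (V constant): V dC/dt = Q(C_in − C).
Rewrite as dC/dt + C/τ = C_in/τ, τ = V/Q = 17.6444 min.
Solution: C(t) = C_in + (C₀ − C_in) e^(−t/τ).
C(51.73) = 1.688 + (0 − 1.688)·e^(−51.73/17.6444) = 1.688 + (-1.68800)·0.0533004 = 1.59803 g/L.

1.598 g/L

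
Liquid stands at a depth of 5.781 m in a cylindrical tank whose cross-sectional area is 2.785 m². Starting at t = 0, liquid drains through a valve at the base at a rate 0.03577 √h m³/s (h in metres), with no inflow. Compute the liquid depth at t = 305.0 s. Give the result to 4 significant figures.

Accumulation of liquid (constant cross-section A): A dh/dt = −0.03577 √h.
∫ h^(−1/2) dh = −(0.03577/A) ∫ dt, giving 2√h = 2√h₀ − (0.03577/A) t.
√h = √5.781 − 0.03577·305.0/(2·2.785) = 2.40437 − 1.95868 = 0.445691.
h = 0.445691² = 0.198640 m.

0.1986 m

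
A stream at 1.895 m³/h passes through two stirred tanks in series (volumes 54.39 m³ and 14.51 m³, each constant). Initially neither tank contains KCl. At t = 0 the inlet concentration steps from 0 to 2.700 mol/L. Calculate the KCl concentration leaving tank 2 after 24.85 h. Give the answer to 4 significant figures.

1.189 mol/L

Time constants: τᵢ = Vᵢ/Q for each well-mixed tank.
τ₁ = 54.39/1.895 = 28.7018 h; τ₂ = 14.51/1.895 = 7.65699 h.
Solving the cascade with C₁(0)=C₂(0)=0 gives C₂(t) = C_in[1 − (τ₁ e^(−t/τ₁) − τ₂ e^(−t/τ₂))/(τ₁ − τ₂)].
At t = 24.85: e^(−t/τ₁) = 0.420716, e^(−t/τ₂) = 0.0389530.
C₂ = 2.700·[1 − (28.7018·0.420716 − 7.65699·0.0389530)/(21.0449)] = 2.700·0.440383 = 1.18903 mol/L.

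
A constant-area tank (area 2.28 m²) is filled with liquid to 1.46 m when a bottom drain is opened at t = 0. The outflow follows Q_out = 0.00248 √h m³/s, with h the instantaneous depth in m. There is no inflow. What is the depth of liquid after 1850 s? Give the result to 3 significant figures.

0.0409 m

A dh/dt = −Q_out = −0.00248 √h.
∫ h^(−1/2) dh = −(0.00248/A) ∫ dt, giving 2√h = 2√h₀ − (0.00248/A) t.
√h = √1.46 − 0.00248·1850/(2·2.28) = 1.2083 − 1.0061 = 0.20216.
h = 0.20216² = 0.040870 m.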